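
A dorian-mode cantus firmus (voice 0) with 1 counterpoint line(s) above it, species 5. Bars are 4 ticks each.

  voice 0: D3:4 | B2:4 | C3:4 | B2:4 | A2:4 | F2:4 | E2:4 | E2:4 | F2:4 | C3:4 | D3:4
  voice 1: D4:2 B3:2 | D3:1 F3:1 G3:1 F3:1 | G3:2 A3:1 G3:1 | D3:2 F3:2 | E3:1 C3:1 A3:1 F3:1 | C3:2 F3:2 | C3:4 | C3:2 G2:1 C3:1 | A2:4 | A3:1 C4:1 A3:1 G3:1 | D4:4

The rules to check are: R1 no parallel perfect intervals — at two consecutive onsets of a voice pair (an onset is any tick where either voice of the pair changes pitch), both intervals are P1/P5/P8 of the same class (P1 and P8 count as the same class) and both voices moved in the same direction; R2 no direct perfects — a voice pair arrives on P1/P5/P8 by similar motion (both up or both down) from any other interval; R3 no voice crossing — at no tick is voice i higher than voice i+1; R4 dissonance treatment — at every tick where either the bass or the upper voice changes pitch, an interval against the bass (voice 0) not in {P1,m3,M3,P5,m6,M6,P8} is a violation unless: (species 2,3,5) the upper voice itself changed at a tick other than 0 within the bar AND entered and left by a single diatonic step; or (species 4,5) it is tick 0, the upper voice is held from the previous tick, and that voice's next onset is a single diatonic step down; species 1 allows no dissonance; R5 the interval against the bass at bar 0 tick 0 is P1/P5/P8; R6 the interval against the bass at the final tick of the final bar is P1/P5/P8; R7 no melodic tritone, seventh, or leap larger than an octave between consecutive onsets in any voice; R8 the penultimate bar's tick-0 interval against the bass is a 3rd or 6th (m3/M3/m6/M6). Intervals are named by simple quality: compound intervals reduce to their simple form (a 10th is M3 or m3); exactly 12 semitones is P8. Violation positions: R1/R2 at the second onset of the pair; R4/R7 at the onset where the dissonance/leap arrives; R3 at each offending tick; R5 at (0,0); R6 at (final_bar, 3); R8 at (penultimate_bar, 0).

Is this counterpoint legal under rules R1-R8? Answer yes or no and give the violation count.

bar 0: v0=D3 v1=D4 (P8)
bar 1: v0=B2 v1=D3 (m3)
bar 2: v0=C3 v1=G3 (P5)
bar 3: v0=B2 v1=D3 (m3)
bar 4: v0=A2 v1=E3 (P5)
bar 5: v0=F2 v1=C3 (P5)
bar 6: v0=E2 v1=C3 (m6)
bar 7: v0=E2 v1=C3 (m6)
bar 8: v0=F2 v1=A2 (M3)
bar 9: v0=C3 v1=A3 (M6)
bar 10: v0=D3 v1=D4 (P8)
  R4 @ bar1.1: B2/F3 TT untreated
  R2 @ bar2.0: B2/F3 TT -> C3/G3 P5 similar
  R4 @ bar3.2: B2/F3 TT untreated
  R2 @ bar4.0: B2/F3 TT -> A2/E3 P5 similar
  R2 @ bar5.0: A2/F3 m6 -> F2/C3 P5 similar
  R2 @ bar10.0: C3/G3 P5 -> D3/D4 P8 similar

No (6 violations)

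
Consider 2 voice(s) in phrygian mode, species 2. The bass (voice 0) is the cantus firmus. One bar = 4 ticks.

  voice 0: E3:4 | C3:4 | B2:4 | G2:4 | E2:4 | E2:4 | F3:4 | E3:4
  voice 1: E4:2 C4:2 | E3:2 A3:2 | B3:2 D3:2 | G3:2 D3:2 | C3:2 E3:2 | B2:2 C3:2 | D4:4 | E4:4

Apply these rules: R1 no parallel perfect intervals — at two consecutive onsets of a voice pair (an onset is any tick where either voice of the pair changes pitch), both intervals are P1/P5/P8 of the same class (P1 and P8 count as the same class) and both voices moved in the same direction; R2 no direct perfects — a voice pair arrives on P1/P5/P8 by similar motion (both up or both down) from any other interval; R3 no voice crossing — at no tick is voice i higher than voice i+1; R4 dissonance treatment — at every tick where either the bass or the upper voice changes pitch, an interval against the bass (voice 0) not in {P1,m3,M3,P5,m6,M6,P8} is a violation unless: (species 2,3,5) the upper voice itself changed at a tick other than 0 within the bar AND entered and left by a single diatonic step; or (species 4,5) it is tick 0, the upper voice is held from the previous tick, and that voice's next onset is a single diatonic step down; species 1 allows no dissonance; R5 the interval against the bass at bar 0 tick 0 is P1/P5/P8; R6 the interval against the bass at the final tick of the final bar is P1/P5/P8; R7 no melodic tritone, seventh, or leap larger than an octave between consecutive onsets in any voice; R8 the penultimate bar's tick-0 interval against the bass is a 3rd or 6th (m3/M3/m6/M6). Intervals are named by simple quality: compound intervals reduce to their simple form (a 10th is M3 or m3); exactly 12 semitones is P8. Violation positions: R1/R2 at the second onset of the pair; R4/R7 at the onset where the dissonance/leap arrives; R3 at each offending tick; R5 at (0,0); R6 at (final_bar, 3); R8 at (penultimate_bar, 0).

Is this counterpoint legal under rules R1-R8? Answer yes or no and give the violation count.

bar 0: v0=E3 v1=E4 (P8)
bar 1: v0=C3 v1=E3 (M3)
bar 2: v0=B2 v1=B3 (P8)
bar 3: v0=G2 v1=G3 (P8)
bar 4: v0=E2 v1=C3 (m6)
bar 5: v0=E2 v1=B2 (P5)
bar 6: v0=F3 v1=D4 (M6)
bar 7: v0=E3 v1=E4 (P8)
  R7 @ bar6.0: E2->F3 leap 13st
  R7 @ bar6.0: C3->D4 leap 14st

No (2 violations)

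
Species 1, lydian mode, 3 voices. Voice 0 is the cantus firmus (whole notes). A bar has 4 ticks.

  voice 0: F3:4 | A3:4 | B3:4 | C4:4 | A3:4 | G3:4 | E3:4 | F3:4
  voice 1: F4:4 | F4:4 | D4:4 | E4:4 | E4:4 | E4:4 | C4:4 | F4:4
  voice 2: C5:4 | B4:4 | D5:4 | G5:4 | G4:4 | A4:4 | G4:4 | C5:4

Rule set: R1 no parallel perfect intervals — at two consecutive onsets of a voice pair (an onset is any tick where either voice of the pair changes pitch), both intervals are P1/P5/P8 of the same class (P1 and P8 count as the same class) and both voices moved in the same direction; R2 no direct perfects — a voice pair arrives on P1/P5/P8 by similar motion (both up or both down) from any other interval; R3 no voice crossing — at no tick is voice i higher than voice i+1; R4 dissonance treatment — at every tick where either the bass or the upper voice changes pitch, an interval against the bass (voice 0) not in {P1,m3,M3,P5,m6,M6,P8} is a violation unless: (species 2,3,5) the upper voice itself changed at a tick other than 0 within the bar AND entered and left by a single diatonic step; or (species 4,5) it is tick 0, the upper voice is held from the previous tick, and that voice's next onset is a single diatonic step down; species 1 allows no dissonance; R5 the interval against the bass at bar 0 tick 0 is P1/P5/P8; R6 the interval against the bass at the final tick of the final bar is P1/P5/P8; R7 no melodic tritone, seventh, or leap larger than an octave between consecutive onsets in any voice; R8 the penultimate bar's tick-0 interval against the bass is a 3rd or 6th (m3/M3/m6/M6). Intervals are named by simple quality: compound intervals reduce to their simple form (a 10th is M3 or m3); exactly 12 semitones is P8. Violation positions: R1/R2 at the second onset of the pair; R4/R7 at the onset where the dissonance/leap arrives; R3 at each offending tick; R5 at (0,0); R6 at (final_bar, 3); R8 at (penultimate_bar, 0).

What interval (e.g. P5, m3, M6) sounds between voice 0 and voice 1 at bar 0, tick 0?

P8

voice 0=F3 voice 1=F4 -> P8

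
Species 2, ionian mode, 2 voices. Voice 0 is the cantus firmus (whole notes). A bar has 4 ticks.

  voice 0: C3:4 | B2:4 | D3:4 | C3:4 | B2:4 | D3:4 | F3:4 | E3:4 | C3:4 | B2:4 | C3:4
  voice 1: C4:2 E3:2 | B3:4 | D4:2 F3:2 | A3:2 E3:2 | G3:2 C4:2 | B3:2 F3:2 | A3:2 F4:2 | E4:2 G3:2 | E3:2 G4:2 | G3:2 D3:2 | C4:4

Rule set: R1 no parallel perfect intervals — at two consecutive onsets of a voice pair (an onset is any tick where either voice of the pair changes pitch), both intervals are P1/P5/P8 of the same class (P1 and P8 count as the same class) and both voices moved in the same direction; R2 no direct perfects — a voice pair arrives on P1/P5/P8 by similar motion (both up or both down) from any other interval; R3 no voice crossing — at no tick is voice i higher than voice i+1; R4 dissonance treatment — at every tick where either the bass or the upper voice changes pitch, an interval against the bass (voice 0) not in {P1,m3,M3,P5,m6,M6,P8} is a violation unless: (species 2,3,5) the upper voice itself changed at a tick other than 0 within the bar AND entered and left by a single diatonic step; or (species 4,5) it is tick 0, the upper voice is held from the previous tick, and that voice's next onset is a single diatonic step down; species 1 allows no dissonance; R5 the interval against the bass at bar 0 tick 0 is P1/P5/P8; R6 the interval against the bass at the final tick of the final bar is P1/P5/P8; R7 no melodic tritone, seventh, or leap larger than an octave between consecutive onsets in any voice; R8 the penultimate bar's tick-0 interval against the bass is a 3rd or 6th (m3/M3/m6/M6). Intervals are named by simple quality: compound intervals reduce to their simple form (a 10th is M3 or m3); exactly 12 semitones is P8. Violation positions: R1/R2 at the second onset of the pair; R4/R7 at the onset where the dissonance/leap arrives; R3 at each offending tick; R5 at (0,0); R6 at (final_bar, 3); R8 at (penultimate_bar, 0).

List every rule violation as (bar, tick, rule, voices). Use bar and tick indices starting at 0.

(2, 0, R1, (0, 1))
(4, 2, R4, (0, 1))
(5, 2, R7, (1,))
(7, 0, R1, (0, 1))
(8, 2, R7, (1,))
(10, 0, R2, (0, 1))
(10, 0, R7, (1,))

bar 0: v0=C3 v1=C4 downbeat P8
bar 1: v0=B2 v1=B3 downbeat P8
bar 2: v0=D3 v1=D4 downbeat P8
bar 3: v0=C3 v1=A3 downbeat M6
bar 4: v0=B2 v1=G3 downbeat m6
bar 5: v0=D3 v1=B3 downbeat M6
bar 6: v0=F3 v1=A3 downbeat M3
bar 7: v0=E3 v1=E4 downbeat P8
bar 8: v0=C3 v1=E3 downbeat M3
bar 9: v0=B2 v1=G3 downbeat m6
bar 10: v0=C3 v1=C4 downbeat P8
  -> R1 @ bar 2 tick 0 v(0, 1): B2/B3 P8 -> D3/D4 P8 similar
  -> R4 @ bar 4 tick 2 v(0, 1): B2/C4 m2 untreated
  -> R7 @ bar 5 tick 2 v(1,): B3->F3 leap 6st
  -> R1 @ bar 7 tick 0 v(0, 1): F3/F4 P8 -> E3/E4 P8 similar
  -> R7 @ bar 8 tick 2 v(1,): E3->G4 leap 15st
  -> R2 @ bar 10 tick 0 v(0, 1): B2/D3 m3 -> C3/C4 P8 similar
  -> R7 @ bar 10 tick 0 v(1,): D3->C4 leap 10st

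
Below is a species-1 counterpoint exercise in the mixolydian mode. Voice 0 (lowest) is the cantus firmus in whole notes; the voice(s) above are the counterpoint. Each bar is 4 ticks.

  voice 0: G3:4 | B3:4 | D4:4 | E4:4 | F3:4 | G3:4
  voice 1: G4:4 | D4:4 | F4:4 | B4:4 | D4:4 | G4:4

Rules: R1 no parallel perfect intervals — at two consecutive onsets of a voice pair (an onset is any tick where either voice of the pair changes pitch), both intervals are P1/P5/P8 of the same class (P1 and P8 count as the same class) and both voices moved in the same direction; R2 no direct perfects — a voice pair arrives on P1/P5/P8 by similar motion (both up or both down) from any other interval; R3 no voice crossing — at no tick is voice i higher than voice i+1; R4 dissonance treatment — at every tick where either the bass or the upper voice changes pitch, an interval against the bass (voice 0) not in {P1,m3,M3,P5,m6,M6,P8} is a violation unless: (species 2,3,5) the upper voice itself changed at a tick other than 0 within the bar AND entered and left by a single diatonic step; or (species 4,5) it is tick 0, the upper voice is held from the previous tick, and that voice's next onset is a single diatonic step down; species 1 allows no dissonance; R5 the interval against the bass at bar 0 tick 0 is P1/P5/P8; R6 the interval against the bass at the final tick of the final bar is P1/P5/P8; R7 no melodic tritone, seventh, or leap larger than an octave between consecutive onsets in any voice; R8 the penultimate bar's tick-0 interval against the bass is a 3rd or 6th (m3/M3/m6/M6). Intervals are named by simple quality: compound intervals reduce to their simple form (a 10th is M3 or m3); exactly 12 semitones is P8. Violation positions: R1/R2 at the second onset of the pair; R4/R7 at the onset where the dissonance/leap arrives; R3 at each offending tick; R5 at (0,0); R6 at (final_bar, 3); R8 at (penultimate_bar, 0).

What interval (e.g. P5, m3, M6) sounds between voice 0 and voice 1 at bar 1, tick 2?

m3

voice 0=B3 voice 1=D4 -> m3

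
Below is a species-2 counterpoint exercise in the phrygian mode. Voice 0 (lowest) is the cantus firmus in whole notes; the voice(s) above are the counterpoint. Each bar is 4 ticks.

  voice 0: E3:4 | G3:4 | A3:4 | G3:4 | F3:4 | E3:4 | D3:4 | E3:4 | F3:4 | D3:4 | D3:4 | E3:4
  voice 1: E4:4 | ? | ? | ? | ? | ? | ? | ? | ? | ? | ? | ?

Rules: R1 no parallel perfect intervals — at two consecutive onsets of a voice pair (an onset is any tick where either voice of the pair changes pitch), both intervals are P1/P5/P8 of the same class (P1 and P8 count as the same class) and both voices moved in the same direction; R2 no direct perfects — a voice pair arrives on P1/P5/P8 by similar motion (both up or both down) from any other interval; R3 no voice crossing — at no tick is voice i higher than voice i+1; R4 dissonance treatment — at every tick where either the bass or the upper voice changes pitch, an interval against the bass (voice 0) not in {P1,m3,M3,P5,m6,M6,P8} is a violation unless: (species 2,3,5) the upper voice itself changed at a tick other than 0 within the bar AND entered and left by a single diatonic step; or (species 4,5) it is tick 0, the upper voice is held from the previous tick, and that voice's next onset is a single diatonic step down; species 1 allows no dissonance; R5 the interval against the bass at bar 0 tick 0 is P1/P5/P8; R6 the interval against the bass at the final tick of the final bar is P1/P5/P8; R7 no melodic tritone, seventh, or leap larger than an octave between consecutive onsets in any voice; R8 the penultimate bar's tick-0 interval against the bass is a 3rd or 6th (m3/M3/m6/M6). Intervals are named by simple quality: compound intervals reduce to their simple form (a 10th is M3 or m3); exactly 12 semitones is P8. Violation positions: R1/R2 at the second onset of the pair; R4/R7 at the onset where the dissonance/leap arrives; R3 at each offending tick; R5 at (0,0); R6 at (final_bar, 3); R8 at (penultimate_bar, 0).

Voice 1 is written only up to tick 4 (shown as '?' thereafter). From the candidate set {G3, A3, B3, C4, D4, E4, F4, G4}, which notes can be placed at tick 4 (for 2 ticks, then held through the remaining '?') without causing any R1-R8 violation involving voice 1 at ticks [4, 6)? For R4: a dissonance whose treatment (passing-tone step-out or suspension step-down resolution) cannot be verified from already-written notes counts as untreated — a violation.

{B3, D4, E4, G3}

G3: legal
A3: violates R4
B3: legal
C4: violates R4
D4: legal
E4: legal
F4: violates R4
G4: violates R1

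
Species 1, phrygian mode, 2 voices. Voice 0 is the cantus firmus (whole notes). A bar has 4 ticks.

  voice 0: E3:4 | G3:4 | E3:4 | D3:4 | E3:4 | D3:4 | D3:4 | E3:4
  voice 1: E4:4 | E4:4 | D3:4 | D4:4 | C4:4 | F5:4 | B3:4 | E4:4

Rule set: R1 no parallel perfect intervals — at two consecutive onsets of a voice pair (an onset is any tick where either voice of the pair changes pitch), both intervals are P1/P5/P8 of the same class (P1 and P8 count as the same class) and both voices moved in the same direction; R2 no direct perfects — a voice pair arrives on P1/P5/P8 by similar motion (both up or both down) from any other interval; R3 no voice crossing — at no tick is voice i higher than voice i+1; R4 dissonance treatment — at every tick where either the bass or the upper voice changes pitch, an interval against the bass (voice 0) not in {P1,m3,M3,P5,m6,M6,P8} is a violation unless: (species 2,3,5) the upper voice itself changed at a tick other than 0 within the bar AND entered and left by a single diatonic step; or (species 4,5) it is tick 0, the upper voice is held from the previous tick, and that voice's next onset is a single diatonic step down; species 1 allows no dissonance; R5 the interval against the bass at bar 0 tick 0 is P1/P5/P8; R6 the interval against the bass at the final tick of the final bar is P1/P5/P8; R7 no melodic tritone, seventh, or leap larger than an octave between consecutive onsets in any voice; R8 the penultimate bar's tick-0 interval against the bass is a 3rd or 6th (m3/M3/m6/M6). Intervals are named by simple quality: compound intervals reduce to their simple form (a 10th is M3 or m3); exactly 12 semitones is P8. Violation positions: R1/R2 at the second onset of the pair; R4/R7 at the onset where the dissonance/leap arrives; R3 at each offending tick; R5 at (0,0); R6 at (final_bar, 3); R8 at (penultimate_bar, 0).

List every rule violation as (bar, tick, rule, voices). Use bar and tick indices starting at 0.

(2, 0, R3, (0, 1))
(2, 0, R4, (0, 1))
(2, 0, R7, (1,))
(2, 1, R3, (0, 1))
(2, 2, R3, (0, 1))
(2, 3, R3, (0, 1))
(5, 0, R7, (1,))
(6, 0, R7, (1,))
(7, 0, R2, (0, 1))

bar 0: v0=E3 v1=E4 downbeat P8
bar 1: v0=G3 v1=E4 downbeat M6
bar 2: v0=E3 v1=D3 downbeat M2
bar 3: v0=D3 v1=D4 downbeat P8
bar 4: v0=E3 v1=C4 downbeat m6
bar 5: v0=D3 v1=F5 downbeat m3
bar 6: v0=D3 v1=B3 downbeat M6
bar 7: v0=E3 v1=E4 downbeat P8
  -> R3 @ bar 2 tick 0 v(0, 1): E3 above D3
  -> R4 @ bar 2 tick 0 v(0, 1): E3/D3 M2 untreated
  -> R7 @ bar 2 tick 0 v(1,): E4->D3 leap 14st
  -> R3 @ bar 2 tick 1 v(0, 1): E3 above D3
  -> R3 @ bar 2 tick 2 v(0, 1): E3 above D3
  -> R3 @ bar 2 tick 3 v(0, 1): E3 above D3
  -> R7 @ bar 5 tick 0 v(1,): C4->F5 leap 17st
  -> R7 @ bar 6 tick 0 v(1,): F5->B3 leap 18st
  -> R2 @ bar 7 tick 0 v(0, 1): D3/B3 M6 -> E3/E4 P8 similar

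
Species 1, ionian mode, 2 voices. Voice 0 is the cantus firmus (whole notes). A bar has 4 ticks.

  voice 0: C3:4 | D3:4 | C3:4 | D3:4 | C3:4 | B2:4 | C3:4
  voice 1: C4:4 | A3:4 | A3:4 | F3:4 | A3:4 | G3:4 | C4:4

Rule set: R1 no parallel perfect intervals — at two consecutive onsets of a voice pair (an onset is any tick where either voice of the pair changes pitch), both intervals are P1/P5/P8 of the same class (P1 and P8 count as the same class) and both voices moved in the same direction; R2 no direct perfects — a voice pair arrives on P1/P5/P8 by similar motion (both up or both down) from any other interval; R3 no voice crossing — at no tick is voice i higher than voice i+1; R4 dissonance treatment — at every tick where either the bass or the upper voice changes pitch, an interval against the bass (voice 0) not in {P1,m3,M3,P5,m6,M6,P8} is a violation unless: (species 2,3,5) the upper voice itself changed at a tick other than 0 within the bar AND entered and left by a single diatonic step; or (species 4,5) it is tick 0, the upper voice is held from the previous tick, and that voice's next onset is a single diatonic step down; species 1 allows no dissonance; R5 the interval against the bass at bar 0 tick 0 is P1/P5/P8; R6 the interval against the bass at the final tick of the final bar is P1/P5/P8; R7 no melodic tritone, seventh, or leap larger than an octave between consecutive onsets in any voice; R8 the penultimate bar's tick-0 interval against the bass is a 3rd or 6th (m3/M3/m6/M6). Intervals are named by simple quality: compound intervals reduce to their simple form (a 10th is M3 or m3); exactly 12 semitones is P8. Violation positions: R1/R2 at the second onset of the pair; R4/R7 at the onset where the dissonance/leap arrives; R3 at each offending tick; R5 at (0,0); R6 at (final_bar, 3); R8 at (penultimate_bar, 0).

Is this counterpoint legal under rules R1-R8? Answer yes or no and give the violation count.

No (1 violations)

bar 0: v0=C3 v1=C4 (P8)
bar 1: v0=D3 v1=A3 (P5)
bar 2: v0=C3 v1=A3 (M6)
bar 3: v0=D3 v1=F3 (m3)
bar 4: v0=C3 v1=A3 (M6)
bar 5: v0=B2 v1=G3 (m6)
bar 6: v0=C3 v1=C4 (P8)
  R2 @ bar6.0: B2/G3 m6 -> C3/C4 P8 similar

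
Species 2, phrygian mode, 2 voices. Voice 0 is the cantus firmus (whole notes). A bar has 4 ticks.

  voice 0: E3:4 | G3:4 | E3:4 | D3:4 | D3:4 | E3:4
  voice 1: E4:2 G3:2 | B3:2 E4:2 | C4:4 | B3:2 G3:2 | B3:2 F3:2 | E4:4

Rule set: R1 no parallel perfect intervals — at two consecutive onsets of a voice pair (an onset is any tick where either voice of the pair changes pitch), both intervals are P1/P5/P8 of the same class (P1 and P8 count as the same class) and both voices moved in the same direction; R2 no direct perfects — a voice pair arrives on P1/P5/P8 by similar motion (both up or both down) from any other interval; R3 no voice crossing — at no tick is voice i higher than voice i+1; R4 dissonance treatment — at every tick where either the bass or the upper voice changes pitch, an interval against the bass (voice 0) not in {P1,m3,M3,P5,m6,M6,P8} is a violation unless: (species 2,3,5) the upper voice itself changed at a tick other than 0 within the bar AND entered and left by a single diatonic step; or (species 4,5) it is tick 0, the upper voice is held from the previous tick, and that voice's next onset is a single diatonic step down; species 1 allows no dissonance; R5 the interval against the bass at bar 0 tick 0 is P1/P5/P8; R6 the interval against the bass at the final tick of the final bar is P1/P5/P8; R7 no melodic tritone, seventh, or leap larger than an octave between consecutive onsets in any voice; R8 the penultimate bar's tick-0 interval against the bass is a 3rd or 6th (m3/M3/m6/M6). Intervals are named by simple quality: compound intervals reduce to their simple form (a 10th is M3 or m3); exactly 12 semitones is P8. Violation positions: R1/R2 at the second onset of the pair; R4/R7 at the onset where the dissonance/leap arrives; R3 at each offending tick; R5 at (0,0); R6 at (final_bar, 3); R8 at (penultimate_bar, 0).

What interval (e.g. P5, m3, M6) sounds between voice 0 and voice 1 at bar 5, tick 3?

voice 0=E3 voice 1=E4 -> P8

P8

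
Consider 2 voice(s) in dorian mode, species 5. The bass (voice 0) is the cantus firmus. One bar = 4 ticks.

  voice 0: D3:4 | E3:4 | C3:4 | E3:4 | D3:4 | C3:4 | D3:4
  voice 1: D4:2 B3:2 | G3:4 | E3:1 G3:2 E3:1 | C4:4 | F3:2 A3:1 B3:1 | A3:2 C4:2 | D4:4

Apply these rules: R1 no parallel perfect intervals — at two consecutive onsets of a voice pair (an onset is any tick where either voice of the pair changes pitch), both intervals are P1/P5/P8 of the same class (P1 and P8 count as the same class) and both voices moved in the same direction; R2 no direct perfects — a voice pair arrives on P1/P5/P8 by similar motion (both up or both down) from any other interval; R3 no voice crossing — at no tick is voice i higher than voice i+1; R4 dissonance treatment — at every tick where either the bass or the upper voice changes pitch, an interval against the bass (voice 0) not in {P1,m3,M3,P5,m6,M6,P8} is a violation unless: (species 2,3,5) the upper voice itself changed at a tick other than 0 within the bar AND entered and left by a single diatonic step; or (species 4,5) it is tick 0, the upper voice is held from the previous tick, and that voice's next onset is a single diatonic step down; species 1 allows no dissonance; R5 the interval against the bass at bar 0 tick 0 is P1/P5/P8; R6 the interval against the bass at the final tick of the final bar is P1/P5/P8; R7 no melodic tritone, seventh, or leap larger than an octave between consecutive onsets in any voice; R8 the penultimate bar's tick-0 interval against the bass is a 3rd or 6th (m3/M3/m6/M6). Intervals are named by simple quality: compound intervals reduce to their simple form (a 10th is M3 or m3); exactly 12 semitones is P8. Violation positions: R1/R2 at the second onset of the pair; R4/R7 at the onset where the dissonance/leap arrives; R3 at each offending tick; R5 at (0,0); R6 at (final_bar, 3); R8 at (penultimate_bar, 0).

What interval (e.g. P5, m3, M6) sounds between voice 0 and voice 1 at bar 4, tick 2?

voice 0=D3 voice 1=A3 -> P5

P5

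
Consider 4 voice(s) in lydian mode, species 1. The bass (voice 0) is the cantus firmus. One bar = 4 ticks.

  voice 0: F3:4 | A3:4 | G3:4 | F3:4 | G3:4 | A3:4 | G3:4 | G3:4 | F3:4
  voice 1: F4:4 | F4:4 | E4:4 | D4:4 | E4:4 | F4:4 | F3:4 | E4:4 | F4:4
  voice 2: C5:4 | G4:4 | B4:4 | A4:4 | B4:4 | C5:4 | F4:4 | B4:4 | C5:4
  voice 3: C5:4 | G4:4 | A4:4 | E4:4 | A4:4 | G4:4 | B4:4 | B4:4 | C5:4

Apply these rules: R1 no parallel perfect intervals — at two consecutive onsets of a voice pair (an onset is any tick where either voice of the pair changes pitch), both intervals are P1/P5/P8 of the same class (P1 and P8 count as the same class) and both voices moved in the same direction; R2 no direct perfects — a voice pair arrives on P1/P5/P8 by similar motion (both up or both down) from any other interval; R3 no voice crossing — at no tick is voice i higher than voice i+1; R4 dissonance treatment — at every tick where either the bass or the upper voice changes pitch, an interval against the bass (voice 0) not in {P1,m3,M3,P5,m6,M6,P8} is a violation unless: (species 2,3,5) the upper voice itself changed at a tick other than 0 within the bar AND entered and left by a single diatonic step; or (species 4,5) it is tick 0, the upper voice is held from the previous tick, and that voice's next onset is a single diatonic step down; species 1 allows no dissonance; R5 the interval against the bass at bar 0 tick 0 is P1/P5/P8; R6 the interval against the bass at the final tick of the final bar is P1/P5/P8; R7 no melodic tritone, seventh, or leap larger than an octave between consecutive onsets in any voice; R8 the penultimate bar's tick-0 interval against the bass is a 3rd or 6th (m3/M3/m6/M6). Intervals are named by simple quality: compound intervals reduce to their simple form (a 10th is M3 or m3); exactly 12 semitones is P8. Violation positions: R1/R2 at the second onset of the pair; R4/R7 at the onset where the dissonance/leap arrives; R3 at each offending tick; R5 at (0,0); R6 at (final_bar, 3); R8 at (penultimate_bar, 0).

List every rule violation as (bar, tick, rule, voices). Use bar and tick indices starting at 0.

(1, 0, R1, (2, 3))
(1, 0, R4, (0, 2))
(1, 0, R4, (0, 3))
(2, 0, R3, (2, 3))
(2, 0, R4, (0, 3))
(2, 1, R3, (2, 3))
(2, 2, R3, (2, 3))
(2, 3, R3, (2, 3))
(3, 0, R1, (1, 2))
(3, 0, R3, (2, 3))
(3, 0, R4, (0, 3))
(3, 1, R3, (2, 3))
(3, 2, R3, (2, 3))
(3, 3, R3, (2, 3))
(4, 0, R1, (1, 2))
(4, 0, R3, (2, 3))
(4, 0, R4, (0, 3))
(4, 1, R3, (2, 3))
(4, 2, R3, (2, 3))
(4, 3, R3, (2, 3))
(5, 0, R1, (1, 2))
(5, 0, R3, (2, 3))
(5, 0, R4, (0, 3))
(5, 1, R3, (2, 3))
(5, 2, R3, (2, 3))
(5, 3, R3, (2, 3))
(6, 0, R2, (1, 2))
(6, 0, R3, (0, 1))
(6, 0, R4, (0, 1))
(6, 0, R4, (0, 2))
(6, 1, R3, (0, 1))
(6, 2, R3, (0, 1))
(6, 3, R3, (0, 1))
(7, 0, R2, (1, 2))
(7, 0, R7, (1,))
(7, 0, R7, (2,))
(8, 0, R1, (1, 2))
(8, 0, R1, (1, 3))
(8, 0, R1, (2, 3))

bar 0: v0=F3 v1=F4 v2=C5 v3=C5 downbeat P5
bar 1: v0=A3 v1=F4 v2=G4 v3=G4 downbeat m7
bar 2: v0=G3 v1=E4 v2=B4 v3=A4 downbeat M2
bar 3: v0=F3 v1=D4 v2=A4 v3=E4 downbeat M7
bar 4: v0=G3 v1=E4 v2=B4 v3=A4 downbeat M2
bar 5: v0=A3 v1=F4 v2=C5 v3=G4 downbeat m7
bar 6: v0=G3 v1=F3 v2=F4 v3=B4 downbeat M3
bar 7: v0=G3 v1=E4 v2=B4 v3=B4 downbeat M3
bar 8: v0=F3 v1=F4 v2=C5 v3=C5 downbeat P5
  -> R1 @ bar 1 tick 0 v(2, 3): C5/C5 P1 -> G4/G4 P1 similar
  -> R4 @ bar 1 tick 0 v(0, 2): A3/G4 m7 untreated
  -> R4 @ bar 1 tick 0 v(0, 3): A3/G4 m7 untreated
  -> R3 @ bar 2 tick 0 v(2, 3): B4 above A4
  -> R4 @ bar 2 tick 0 v(0, 3): G3/A4 M2 untreated
  -> R3 @ bar 2 tick 1 v(2, 3): B4 above A4
  -> R3 @ bar 2 tick 2 v(2, 3): B4 above A4
  -> R3 @ bar 2 tick 3 v(2, 3): B4 above A4
  -> R1 @ bar 3 tick 0 v(1, 2): E4/B4 P5 -> D4/A4 P5 similar
  -> R3 @ bar 3 tick 0 v(2, 3): A4 above E4
  -> R4 @ bar 3 tick 0 v(0, 3): F3/E4 M7 untreated
  -> R3 @ bar 3 tick 1 v(2, 3): A4 above E4
  -> R3 @ bar 3 tick 2 v(2, 3): A4 above E4
  -> R3 @ bar 3 tick 3 v(2, 3): A4 above E4
  -> R1 @ bar 4 tick 0 v(1, 2): D4/A4 P5 -> E4/B4 P5 similar
  -> R3 @ bar 4 tick 0 v(2, 3): B4 above A4
  -> R4 @ bar 4 tick 0 v(0, 3): G3/A4 M2 untreated
  -> R3 @ bar 4 tick 1 v(2, 3): B4 above A4
  -> R3 @ bar 4 tick 2 v(2, 3): B4 above A4
  -> R3 @ bar 4 tick 3 v(2, 3): B4 above A4
  -> R1 @ bar 5 tick 0 v(1, 2): E4/B4 P5 -> F4/C5 P5 similar
  -> R3 @ bar 5 tick 0 v(2, 3): C5 above G4
  -> R4 @ bar 5 tick 0 v(0, 3): A3/G4 m7 untreated
  -> R3 @ bar 5 tick 1 v(2, 3): C5 above G4
  -> R3 @ bar 5 tick 2 v(2, 3): C5 above G4
  -> R3 @ bar 5 tick 3 v(2, 3): C5 above G4
  -> R2 @ bar 6 tick 0 v(1, 2): F4/C5 P5 -> F3/F4 P8 similar
  -> R3 @ bar 6 tick 0 v(0, 1): G3 above F3
  -> R4 @ bar 6 tick 0 v(0, 1): G3/F3 M2 untreated
  -> R4 @ bar 6 tick 0 v(0, 2): G3/F4 m7 untreated
  -> R3 @ bar 6 tick 1 v(0, 1): G3 above F3
  -> R3 @ bar 6 tick 2 v(0, 1): G3 above F3
  -> R3 @ bar 6 tick 3 v(0, 1): G3 above F3
  -> R2 @ bar 7 tick 0 v(1, 2): F3/F4 P8 -> E4/B4 P5 similar
  -> R7 @ bar 7 tick 0 v(1,): F3->E4 leap 11st
  -> R7 @ bar 7 tick 0 v(2,): F4->B4 leap 6st
  -> R1 @ bar 8 tick 0 v(1, 2): E4/B4 P5 -> F4/C5 P5 similar
  -> R1 @ bar 8 tick 0 v(1, 3): E4/B4 P5 -> F4/C5 P5 similar
  -> R1 @ bar 8 tick 0 v(2, 3): B4/B4 P1 -> C5/C5 P1 similar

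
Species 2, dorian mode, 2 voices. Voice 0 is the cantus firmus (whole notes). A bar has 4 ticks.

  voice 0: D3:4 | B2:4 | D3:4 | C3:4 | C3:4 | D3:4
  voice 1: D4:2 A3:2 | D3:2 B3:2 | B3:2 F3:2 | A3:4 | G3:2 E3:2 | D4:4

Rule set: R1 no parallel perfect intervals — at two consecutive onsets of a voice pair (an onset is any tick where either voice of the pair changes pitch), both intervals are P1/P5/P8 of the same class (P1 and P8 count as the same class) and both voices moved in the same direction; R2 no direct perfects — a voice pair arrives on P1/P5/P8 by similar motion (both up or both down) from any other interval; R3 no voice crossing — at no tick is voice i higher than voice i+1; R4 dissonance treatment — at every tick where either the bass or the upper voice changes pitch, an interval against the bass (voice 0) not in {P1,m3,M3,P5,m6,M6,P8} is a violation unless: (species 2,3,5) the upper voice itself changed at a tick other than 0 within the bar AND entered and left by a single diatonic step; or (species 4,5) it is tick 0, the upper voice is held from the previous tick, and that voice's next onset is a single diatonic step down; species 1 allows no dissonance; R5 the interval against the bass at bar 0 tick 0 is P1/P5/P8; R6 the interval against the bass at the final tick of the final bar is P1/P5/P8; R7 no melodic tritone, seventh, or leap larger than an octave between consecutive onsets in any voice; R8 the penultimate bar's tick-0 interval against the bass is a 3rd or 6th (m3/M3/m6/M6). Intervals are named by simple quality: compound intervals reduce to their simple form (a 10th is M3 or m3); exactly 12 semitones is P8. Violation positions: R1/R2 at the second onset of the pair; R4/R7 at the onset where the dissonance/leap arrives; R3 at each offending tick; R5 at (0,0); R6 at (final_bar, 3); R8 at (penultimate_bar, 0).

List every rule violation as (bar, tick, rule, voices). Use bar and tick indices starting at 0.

bar 0: v0=D3 v1=D4 downbeat P8
bar 1: v0=B2 v1=D3 downbeat m3
bar 2: v0=D3 v1=B3 downbeat M6
bar 3: v0=C3 v1=A3 downbeat M6
bar 4: v0=C3 v1=G3 downbeat P5
bar 5: v0=D3 v1=D4 downbeat P8
  -> R7 @ bar 2 tick 2 v(1,): B3->F3 leap 6st
  -> R8 @ bar 4 tick 0 v(0, 1): penult P5 not 3rd/6th
  -> R2 @ bar 5 tick 0 v(0, 1): C3/E3 M3 -> D3/D4 P8 similar
  -> R7 @ bar 5 tick 0 v(1,): E3->D4 leap 10st

(2, 2, R7, (1,))
(4, 0, R8, (0, 1))
(5, 0, R2, (0, 1))
(5, 0, R7, (1,))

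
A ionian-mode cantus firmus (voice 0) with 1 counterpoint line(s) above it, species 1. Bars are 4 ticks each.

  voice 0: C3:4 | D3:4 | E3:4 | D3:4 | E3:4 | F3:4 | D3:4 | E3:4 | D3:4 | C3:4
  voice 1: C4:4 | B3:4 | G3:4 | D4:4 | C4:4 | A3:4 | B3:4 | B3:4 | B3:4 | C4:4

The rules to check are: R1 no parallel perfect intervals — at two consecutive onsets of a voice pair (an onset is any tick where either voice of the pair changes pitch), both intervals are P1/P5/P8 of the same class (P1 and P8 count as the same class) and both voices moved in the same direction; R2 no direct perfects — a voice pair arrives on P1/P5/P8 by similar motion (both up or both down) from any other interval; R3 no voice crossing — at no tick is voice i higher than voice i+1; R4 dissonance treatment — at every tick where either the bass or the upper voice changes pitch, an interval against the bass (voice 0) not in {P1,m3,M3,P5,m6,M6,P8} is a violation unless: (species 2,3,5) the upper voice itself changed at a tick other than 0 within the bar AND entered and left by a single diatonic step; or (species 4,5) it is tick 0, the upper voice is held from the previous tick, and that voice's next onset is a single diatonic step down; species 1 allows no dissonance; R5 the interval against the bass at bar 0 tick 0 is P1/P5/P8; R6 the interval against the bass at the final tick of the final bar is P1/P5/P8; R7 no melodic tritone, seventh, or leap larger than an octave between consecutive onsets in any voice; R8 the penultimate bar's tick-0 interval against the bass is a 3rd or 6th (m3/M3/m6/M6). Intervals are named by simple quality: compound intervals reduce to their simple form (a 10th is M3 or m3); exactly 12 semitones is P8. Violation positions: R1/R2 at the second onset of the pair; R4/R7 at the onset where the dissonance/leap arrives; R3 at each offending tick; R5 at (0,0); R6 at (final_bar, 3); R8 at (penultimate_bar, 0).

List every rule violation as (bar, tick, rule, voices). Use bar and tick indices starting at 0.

bar 0: v0=C3 v1=C4 downbeat P8
bar 1: v0=D3 v1=B3 downbeat M6
bar 2: v0=E3 v1=G3 downbeat m3
bar 3: v0=D3 v1=D4 downbeat P8
bar 4: v0=E3 v1=C4 downbeat m6
bar 5: v0=F3 v1=A3 downbeat M3
bar 6: v0=D3 v1=B3 downbeat M6
bar 7: v0=E3 v1=B3 downbeat P5
bar 8: v0=D3 v1=B3 downbeat M6
bar 9: v0=C3 v1=C4 downbeat P8

No violations across 10 bars (C3..C3 vs C4..C4).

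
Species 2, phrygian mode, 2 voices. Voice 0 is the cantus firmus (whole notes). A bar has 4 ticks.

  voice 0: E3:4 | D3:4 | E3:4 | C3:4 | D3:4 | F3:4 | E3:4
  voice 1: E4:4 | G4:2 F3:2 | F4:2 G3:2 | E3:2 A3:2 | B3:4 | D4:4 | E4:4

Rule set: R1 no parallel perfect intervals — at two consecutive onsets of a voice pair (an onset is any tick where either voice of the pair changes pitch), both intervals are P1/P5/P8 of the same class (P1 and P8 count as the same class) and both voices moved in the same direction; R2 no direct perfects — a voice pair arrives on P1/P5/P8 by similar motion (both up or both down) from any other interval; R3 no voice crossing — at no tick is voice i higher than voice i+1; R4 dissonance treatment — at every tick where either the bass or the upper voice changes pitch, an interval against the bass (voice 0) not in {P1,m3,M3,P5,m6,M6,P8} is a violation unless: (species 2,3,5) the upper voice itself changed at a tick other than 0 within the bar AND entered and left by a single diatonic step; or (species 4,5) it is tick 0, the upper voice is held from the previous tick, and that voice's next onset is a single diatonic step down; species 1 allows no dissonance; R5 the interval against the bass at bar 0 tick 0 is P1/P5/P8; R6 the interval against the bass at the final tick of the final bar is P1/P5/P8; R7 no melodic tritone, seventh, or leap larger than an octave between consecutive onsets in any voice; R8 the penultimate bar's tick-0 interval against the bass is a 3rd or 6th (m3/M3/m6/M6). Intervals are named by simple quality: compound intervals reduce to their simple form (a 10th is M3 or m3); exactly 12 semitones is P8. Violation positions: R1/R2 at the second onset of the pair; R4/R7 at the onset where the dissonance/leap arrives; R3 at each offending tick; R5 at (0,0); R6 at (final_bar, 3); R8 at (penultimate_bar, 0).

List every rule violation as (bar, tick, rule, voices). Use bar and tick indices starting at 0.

bar 0: v0=E3 v1=E4 downbeat P8
bar 1: v0=D3 v1=G4 downbeat P4
bar 2: v0=E3 v1=F4 downbeat m2
bar 3: v0=C3 v1=E3 downbeat M3
bar 4: v0=D3 v1=B3 downbeat M6
bar 5: v0=F3 v1=D4 downbeat M6
bar 6: v0=E3 v1=E4 downbeat P8
  -> R4 @ bar 1 tick 0 v(0, 1): D3/G4 P4 untreated
  -> R7 @ bar 1 tick 2 v(1,): G4->F3 leap 14st
  -> R4 @ bar 2 tick 0 v(0, 1): E3/F4 m2 untreated
  -> R7 @ bar 2 tick 2 v(1,): F4->G3 leap 10st

(1, 0, R4, (0, 1))
(1, 2, R7, (1,))
(2, 0, R4, (0, 1))
(2, 2, R7, (1,))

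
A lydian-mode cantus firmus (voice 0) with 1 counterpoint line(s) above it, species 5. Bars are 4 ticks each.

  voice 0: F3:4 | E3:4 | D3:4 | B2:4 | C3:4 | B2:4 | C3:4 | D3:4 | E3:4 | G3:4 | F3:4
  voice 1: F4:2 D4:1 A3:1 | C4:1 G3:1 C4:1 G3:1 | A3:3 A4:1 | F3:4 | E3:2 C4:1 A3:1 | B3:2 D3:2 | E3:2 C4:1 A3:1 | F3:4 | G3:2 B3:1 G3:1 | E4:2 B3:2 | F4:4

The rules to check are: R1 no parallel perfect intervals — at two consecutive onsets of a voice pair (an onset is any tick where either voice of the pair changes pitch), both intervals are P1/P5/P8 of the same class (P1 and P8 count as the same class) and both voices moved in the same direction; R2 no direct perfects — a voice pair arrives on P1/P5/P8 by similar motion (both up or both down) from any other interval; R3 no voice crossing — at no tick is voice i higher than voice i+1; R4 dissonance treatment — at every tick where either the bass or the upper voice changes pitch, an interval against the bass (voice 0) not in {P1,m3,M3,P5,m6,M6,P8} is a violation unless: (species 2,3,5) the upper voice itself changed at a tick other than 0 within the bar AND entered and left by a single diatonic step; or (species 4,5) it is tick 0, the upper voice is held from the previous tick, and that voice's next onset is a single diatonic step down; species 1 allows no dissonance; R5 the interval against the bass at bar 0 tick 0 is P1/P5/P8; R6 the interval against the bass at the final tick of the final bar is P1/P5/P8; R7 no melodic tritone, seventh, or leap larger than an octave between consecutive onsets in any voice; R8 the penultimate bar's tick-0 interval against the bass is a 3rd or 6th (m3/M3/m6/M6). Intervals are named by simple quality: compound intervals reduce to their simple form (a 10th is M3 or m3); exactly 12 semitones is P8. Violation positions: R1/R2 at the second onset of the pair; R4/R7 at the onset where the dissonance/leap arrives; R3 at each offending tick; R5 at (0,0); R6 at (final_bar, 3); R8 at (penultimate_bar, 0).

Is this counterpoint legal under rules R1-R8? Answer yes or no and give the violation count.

bar 0: v0=F3 v1=F4 (P8)
bar 1: v0=E3 v1=C4 (m6)
bar 2: v0=D3 v1=A3 (P5)
bar 3: v0=B2 v1=F3 (TT)
bar 4: v0=C3 v1=E3 (M3)
bar 5: v0=B2 v1=B3 (P8)
bar 6: v0=C3 v1=E3 (M3)
bar 7: v0=D3 v1=F3 (m3)
bar 8: v0=E3 v1=G3 (m3)
bar 9: v0=G3 v1=E4 (M6)
bar 10: v0=F3 v1=F4 (P8)
  R4 @ bar3.0: B2/F3 TT untreated
  R7 @ bar3.0: A4->F3 leap 16st
  R7 @ bar10.0: B3->F4 leap 6st

No (3 violations)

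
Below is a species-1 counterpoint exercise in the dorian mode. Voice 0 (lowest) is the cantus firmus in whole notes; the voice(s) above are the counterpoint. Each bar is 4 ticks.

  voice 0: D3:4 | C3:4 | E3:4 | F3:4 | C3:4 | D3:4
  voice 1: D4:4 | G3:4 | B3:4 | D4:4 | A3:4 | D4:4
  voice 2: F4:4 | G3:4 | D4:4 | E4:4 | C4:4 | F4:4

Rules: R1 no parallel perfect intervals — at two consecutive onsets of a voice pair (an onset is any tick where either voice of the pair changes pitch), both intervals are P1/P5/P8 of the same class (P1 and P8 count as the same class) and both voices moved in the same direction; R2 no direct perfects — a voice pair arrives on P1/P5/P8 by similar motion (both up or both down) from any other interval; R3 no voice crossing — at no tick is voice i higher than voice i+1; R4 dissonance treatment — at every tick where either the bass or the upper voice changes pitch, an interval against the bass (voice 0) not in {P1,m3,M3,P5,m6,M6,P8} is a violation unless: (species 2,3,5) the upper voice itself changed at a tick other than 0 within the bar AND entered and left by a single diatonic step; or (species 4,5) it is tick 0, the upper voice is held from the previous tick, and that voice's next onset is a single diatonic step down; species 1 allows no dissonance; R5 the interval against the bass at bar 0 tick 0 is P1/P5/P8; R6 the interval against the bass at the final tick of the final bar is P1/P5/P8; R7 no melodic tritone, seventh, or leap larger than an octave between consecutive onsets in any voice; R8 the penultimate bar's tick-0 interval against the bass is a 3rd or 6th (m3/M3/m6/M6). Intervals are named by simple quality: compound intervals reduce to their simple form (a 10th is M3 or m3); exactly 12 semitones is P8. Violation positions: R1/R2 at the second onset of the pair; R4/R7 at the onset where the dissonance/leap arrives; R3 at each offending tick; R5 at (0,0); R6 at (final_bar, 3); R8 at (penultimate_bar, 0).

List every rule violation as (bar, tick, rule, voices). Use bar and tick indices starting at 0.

bar 0: v0=D3 v1=D4 v2=F4 downbeat m3
bar 1: v0=C3 v1=G3 v2=G3 downbeat P5
bar 2: v0=E3 v1=B3 v2=D4 downbeat m7
bar 3: v0=F3 v1=D4 v2=E4 downbeat M7
bar 4: v0=C3 v1=A3 v2=C4 downbeat P8
bar 5: v0=D3 v1=D4 v2=F4 downbeat m3
  -> R5 @ bar 0 tick 0 v(0, 2): opens on m3
  -> R2 @ bar 1 tick 0 v(0, 1): D3/D4 P8 -> C3/G3 P5 similar
  -> R2 @ bar 1 tick 0 v(0, 2): D3/F4 m3 -> C3/G3 P5 similar
  -> R2 @ bar 1 tick 0 v(1, 2): D4/F4 m3 -> G3/G3 P1 similar
  -> R7 @ bar 1 tick 0 v(2,): F4->G3 leap 10st
  -> R1 @ bar 2 tick 0 v(0, 1): C3/G3 P5 -> E3/B3 P5 similar
  -> R4 @ bar 2 tick 0 v(0, 2): E3/D4 m7 untreated
  -> R4 @ bar 3 tick 0 v(0, 2): F3/E4 M7 untreated
  -> R2 @ bar 4 tick 0 v(0, 2): F3/E4 M7 -> C3/C4 P8 similar
  -> R8 @ bar 4 tick 0 v(0, 2): penult P8 not 3rd/6th
  -> R2 @ bar 5 tick 0 v(0, 1): C3/A3 M6 -> D3/D4 P8 similar
  -> R6 @ bar 5 tick 3 v(0, 2): closes on m3

(0, 0, R5, (0, 2))
(1, 0, R2, (0, 1))
(1, 0, R2, (0, 2))
(1, 0, R2, (1, 2))
(1, 0, R7, (2,))
(2, 0, R1, (0, 1))
(2, 0, R4, (0, 2))
(3, 0, R4, (0, 2))
(4, 0, R2, (0, 2))
(4, 0, R8, (0, 2))
(5, 0, R2, (0, 1))
(5, 3, R6, (0, 2))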